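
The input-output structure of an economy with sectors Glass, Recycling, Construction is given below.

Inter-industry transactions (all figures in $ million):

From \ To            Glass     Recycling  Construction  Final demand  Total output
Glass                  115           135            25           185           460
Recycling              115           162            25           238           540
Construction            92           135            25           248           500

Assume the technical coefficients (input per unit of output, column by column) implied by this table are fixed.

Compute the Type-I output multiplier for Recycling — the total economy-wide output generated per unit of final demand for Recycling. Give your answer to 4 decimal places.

Technical coefficients a_ij = z_ij / X_j:
  a_11 = 115/460 = 0.25, a_21 = 115/460 = 0.25, a_31 = 92/460 = 0.20
  a_12 = 135/540 = 0.25, a_22 = 162/540 = 0.30, a_32 = 135/540 = 0.25
  a_13 = 25/500 = 0.05, a_23 = 25/500 = 0.05, a_33 = 25/500 = 0.05
I − A =
  [   0.75    -0.25    -0.05]
  [  -0.25     0.70    -0.05]
  [  -0.20    -0.25     0.95]
Cofactors of I−A, C_ij = (−1)^(i+j)·(minor ij) (rows/columns in the sector order above):
  C_11 = (0.70)(0.95) − (-0.05)(-0.25) = 0.6525
  C_12 = −[(-0.25)(0.95) − (-0.05)(-0.20)] = 0.2475
  C_13 = (-0.25)(-0.25) − (0.70)(-0.20) = 0.2025
  C_21 = −[(-0.25)(0.95) − (-0.05)(-0.25)] = 0.2500
  C_22 = (0.75)(0.95) − (-0.05)(-0.20) = 0.7025
  C_23 = −[(0.75)(-0.25) − (-0.25)(-0.20)] = 0.2375
  C_31 = (-0.25)(-0.05) − (-0.05)(0.70) = 0.0475
  C_32 = −[(0.75)(-0.05) − (-0.05)(-0.25)] = 0.0500
  C_33 = (0.75)(0.70) − (-0.25)(-0.25) = 0.4625
det(I−A) = Σ_j (I−A)_1j·C_1j = (0.75)(0.6525) + (-0.25)(0.2475) + (-0.05)(0.2025) = 0.417375
adj(I−A) = Cᵀ =
  [ 0.6525   0.2500   0.0475]
  [ 0.2475   0.7025   0.0500]
  [ 0.2025   0.2375   0.4625]
(I − A)⁻¹ = adj(I−A) / det(I−A) ≈
  [   1.56334     0.59898     0.11381]
  [   0.59299     1.68314     0.11980]
  [   0.48518     0.56903     1.10812]
The output multiplier for sector j is the column-j sum of the Leontief inverse (I − A)⁻¹ = adj(I−A) / det(I−A).
Column 2 of adj(I−A): (0.2500, 0.7025, 0.2375); det(I−A) = 0.417375.
m_2 = (0.2500 + 0.7025 + 0.2375) / 0.417375 = 1.19 / 0.417375 ≈ 2.8512.

m_2 = 2.8512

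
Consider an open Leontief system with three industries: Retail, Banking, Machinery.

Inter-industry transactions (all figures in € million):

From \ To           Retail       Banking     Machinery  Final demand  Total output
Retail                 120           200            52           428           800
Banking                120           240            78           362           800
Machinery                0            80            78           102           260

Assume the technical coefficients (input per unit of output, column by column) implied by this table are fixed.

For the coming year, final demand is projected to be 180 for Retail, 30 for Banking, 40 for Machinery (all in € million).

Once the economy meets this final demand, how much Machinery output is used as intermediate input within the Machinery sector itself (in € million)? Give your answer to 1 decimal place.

z_33 = 22.8

Technical coefficients a_ij = z_ij / X_j:
  a_11 = 120/800 = 0.15, a_21 = 120/800 = 0.15, a_31 = 0/800 = 0.00
  a_12 = 200/800 = 0.25, a_22 = 240/800 = 0.30, a_32 = 80/800 = 0.10
  a_13 = 52/260 = 0.20, a_23 = 78/260 = 0.30, a_33 = 78/260 = 0.30
I − A =
  [   0.85    -0.25    -0.20]
  [  -0.15     0.70    -0.30]
  [   0.00    -0.10     0.70]
Cofactors of I−A, C_ij = (−1)^(i+j)·(minor ij) (rows/columns in the sector order above):
  C_11 = (0.70)(0.70) − (-0.30)(-0.10) = 0.4600
  C_12 = −[(-0.15)(0.70) − (-0.30)(0.00)] = 0.1050
  C_13 = (-0.15)(-0.10) − (0.70)(0.00) = 0.0150
  C_21 = −[(-0.25)(0.70) − (-0.20)(-0.10)] = 0.1950
  C_22 = (0.85)(0.70) − (-0.20)(0.00) = 0.5950
  C_23 = −[(0.85)(-0.10) − (-0.25)(0.00)] = 0.0850
  C_31 = (-0.25)(-0.30) − (-0.20)(0.70) = 0.2150
  C_32 = −[(0.85)(-0.30) − (-0.20)(-0.15)] = 0.2850
  C_33 = (0.85)(0.70) − (-0.25)(-0.15) = 0.5575
det(I−A) = Σ_j (I−A)_1j·C_1j = (0.85)(0.4600) + (-0.25)(0.1050) + (-0.20)(0.0150) = 0.36175
adj(I−A) = Cᵀ =
  [ 0.4600   0.1950   0.2150]
  [ 0.1050   0.5950   0.2850]
  [ 0.0150   0.0850   0.5575]
(I − A)⁻¹ = adj(I−A) / det(I−A) ≈
  [   1.2716     0.5390     0.5943]
  [   0.2903     1.6448     0.7878]
  [   0.0415     0.2350     1.5411]
First solve x = (I − A)⁻¹ d = adj(I−A)·d / det(I−A); in particular x_3 = (0.0150·180 + 0.0850·30 + 0.5575·40) / 0.36175 = 27.55 / 0.36175 ≈ 76.158.
Intermediate flow from 3 to 3: z_33 = a_33 · x_3 = 0.30 × 27.55 / 0.36175 = 8.265 / 0.36175 ≈ 22.8.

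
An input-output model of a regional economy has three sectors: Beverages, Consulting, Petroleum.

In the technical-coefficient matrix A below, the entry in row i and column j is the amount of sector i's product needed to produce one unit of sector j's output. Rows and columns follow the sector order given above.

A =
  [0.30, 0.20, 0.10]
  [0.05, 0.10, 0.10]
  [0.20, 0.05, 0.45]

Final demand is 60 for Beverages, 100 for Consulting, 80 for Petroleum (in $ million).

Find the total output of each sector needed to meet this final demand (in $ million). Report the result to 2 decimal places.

x_1 = 157.65, x_2 = 143.85, x_3 = 215.86

I − A =
  [   0.70    -0.20    -0.10]
  [  -0.05     0.90    -0.10]
  [  -0.20    -0.05     0.55]
Cofactors of I−A, C_ij = (−1)^(i+j)·(minor ij) (rows/columns in the sector order above):
  C_11 = (0.90)(0.55) − (-0.10)(-0.05) = 0.4900
  C_12 = −[(-0.05)(0.55) − (-0.10)(-0.20)] = 0.0475
  C_13 = (-0.05)(-0.05) − (0.90)(-0.20) = 0.1825
  C_21 = −[(-0.20)(0.55) − (-0.10)(-0.05)] = 0.1150
  C_22 = (0.70)(0.55) − (-0.10)(-0.20) = 0.3650
  C_23 = −[(0.70)(-0.05) − (-0.20)(-0.20)] = 0.0750
  C_31 = (-0.20)(-0.10) − (-0.10)(0.90) = 0.1100
  C_32 = −[(0.70)(-0.10) − (-0.10)(-0.05)] = 0.0750
  C_33 = (0.70)(0.90) − (-0.20)(-0.05) = 0.6200
det(I−A) = Σ_j (I−A)_1j·C_1j = (0.70)(0.4900) + (-0.20)(0.0475) + (-0.10)(0.1825) = 0.31525
adj(I−A) = Cᵀ =
  [ 0.4900   0.1150   0.1100]
  [ 0.0475   0.3650   0.0750]
  [ 0.1825   0.0750   0.6200]
(I − A)⁻¹ = adj(I−A) / det(I−A) ≈
  [   1.5543     0.3648     0.3489]
  [   0.1507     1.1578     0.2379]
  [   0.5789     0.2379     1.9667]
x = (I − A)⁻¹ d = adj(I−A)·d / det(I−A), with det(I−A) = 0.31525:
  x_1 = (0.4900·60 + 0.1150·100 + 0.1100·80) / 0.31525 = 49.70 / 0.31525 ≈ 157.65
  x_2 = (0.0475·60 + 0.3650·100 + 0.0750·80) / 0.31525 = 45.35 / 0.31525 ≈ 143.85
  x_3 = (0.1825·60 + 0.0750·100 + 0.6200·80) / 0.31525 = 68.05 / 0.31525 ≈ 215.86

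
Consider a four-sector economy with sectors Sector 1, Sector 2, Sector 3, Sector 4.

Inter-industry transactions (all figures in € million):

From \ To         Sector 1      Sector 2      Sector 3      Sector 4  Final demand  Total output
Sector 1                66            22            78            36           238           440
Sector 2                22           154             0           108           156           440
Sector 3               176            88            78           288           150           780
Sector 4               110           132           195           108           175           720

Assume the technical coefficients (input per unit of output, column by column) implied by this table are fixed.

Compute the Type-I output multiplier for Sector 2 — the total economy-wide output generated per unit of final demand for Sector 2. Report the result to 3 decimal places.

Technical coefficients a_ij = z_ij / X_j:
  a_11 = 66/440 = 0.15, a_21 = 22/440 = 0.05, a_31 = 176/440 = 0.40, a_41 = 110/440 = 0.25
  a_12 = 22/440 = 0.05, a_22 = 154/440 = 0.35, a_32 = 88/440 = 0.20, a_42 = 132/440 = 0.30
  a_13 = 78/780 = 0.10, a_23 = 0/780 = 0.00, a_33 = 78/780 = 0.10, a_43 = 195/780 = 0.25
  a_14 = 36/720 = 0.05, a_24 = 108/720 = 0.15, a_34 = 288/720 = 0.40, a_44 = 108/720 = 0.15
I − A =
  [   0.85    -0.05    -0.10    -0.05]
  [  -0.05     0.65     0.00    -0.15]
  [  -0.40    -0.20     0.90    -0.40]
  [  -0.25    -0.30    -0.25     0.85]
Compute the cofactors C_ij = (−1)^(i+j)·(3×3 minor ij) of I−A; the adjugate is their transpose:
adj(I−A) = Cᵀ =
  [ 0.38425   0.07825   0.06075   0.06500]
  [ 0.08200   0.50500   0.04050   0.11300]
  [ 0.29000   0.27200   0.41850   0.26200]
  [ 0.22725   0.28125   0.15525   0.46800]
det(I−A) = Σ_j (I−A)_1j·C_1j = (0.85)(0.38425) + (-0.05)(0.08200) + (-0.10)(0.29000) + (-0.05)(0.22725) = 0.28215
(I − A)⁻¹ = adj(I−A) / det(I−A) ≈
  [   1.3619     0.2773     0.2153     0.2304]
  [   0.2906     1.7898     0.1435     0.4005]
  [   1.0278     0.9640     1.4833     0.9286]
  [   0.8054     0.9968     0.5502     1.6587]
The output multiplier for sector j is the column-j sum of the Leontief inverse (I − A)⁻¹ = adj(I−A) / det(I−A).
Column 2 of adj(I−A): (0.07825, 0.50500, 0.27200, 0.28125); det(I−A) = 0.28215.
m_2 = (0.07825 + 0.50500 + 0.27200 + 0.28125) / 0.28215 = 1.1365 / 0.28215 ≈ 4.028.

m_2 = 4.028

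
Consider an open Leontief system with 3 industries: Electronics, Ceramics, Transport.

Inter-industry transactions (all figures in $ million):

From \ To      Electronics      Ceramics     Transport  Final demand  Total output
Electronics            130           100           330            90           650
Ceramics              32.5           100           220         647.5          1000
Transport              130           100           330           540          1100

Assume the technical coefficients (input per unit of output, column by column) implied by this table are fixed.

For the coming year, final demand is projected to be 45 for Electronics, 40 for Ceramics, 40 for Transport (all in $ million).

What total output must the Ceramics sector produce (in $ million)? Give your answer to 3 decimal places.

Technical coefficients a_ij = z_ij / X_j:
  a_11 = 130/650 = 0.20, a_21 = 32.5/650 = 0.05, a_31 = 130/650 = 0.20
  a_12 = 100/1000 = 0.10, a_22 = 100/1000 = 0.10, a_32 = 100/1000 = 0.10
  a_13 = 330/1100 = 0.30, a_23 = 220/1100 = 0.20, a_33 = 330/1100 = 0.30
I − A =
  [   0.80    -0.10    -0.30]
  [  -0.05     0.90    -0.20]
  [  -0.20    -0.10     0.70]
Cofactors of I−A, C_ij = (−1)^(i+j)·(minor ij) (rows/columns in the sector order above):
  C_11 = (0.90)(0.70) − (-0.20)(-0.10) = 0.6100
  C_12 = −[(-0.05)(0.70) − (-0.20)(-0.20)] = 0.0750
  C_13 = (-0.05)(-0.10) − (0.90)(-0.20) = 0.1850
  C_21 = −[(-0.10)(0.70) − (-0.30)(-0.10)] = 0.1000
  C_22 = (0.80)(0.70) − (-0.30)(-0.20) = 0.5000
  C_23 = −[(0.80)(-0.10) − (-0.10)(-0.20)] = 0.1000
  C_31 = (-0.10)(-0.20) − (-0.30)(0.90) = 0.2900
  C_32 = −[(0.80)(-0.20) − (-0.30)(-0.05)] = 0.1750
  C_33 = (0.80)(0.90) − (-0.10)(-0.05) = 0.7150
det(I−A) = Σ_j (I−A)_1j·C_1j = (0.80)(0.6100) + (-0.10)(0.0750) + (-0.30)(0.1850) = 0.4250
adj(I−A) = Cᵀ =
  [ 0.6100   0.1000   0.2900]
  [ 0.0750   0.5000   0.1750]
  [ 0.1850   0.1000   0.7150]
(I − A)⁻¹ = adj(I−A) / det(I−A) ≈
  [   1.4353     0.2353     0.6824]
  [   0.1765     1.1765     0.4118]
  [   0.4353     0.2353     1.6824]
x = (I − A)⁻¹ d = adj(I−A)·d / det(I−A), with det(I−A) = 0.4250:
  x_1 = (0.6100·45 + 0.1000·40 + 0.2900·40) / 0.4250 = 43.05 / 0.4250 ≈ 101.294
  x_2 = (0.0750·45 + 0.5000·40 + 0.1750·40) / 0.4250 = 30.375 / 0.4250 ≈ 71.471
  x_3 = (0.1850·45 + 0.1000·40 + 0.7150·40) / 0.4250 = 40.925 / 0.4250 ≈ 96.294

x_2 = 71.471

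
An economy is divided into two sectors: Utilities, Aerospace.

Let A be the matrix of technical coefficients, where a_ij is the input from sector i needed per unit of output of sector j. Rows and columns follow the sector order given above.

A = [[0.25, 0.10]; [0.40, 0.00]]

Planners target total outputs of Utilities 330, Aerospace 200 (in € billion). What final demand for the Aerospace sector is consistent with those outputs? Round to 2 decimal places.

I − A =
  [   0.75    -0.10]
  [  -0.40     1.00]
d = (I − A) x:
  d_U = (+0.75)·330 + (-0.10)·200 = 227.50
  d_A = (-0.40)·330 + (+1.00)·200 = 68.00

d_A = 68.00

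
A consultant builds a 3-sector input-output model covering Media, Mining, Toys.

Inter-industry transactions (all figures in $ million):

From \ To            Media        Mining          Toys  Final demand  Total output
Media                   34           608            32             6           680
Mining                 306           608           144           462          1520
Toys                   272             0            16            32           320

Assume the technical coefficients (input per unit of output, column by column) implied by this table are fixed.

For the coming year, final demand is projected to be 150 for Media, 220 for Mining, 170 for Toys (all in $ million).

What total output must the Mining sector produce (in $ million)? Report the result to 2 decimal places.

x_2 = 1315.85

Technical coefficients a_ij = z_ij / X_j:
  a_11 = 34/680 = 0.05, a_21 = 306/680 = 0.45, a_31 = 272/680 = 0.40
  a_12 = 608/1520 = 0.40, a_22 = 608/1520 = 0.40, a_32 = 0/1520 = 0.00
  a_13 = 32/320 = 0.10, a_23 = 144/320 = 0.45, a_33 = 16/320 = 0.05
I − A =
  [   0.95    -0.40    -0.10]
  [  -0.45     0.60    -0.45]
  [  -0.40     0.00     0.95]
Cofactors of I−A, C_ij = (−1)^(i+j)·(minor ij) (rows/columns in the sector order above):
  C_11 = (0.60)(0.95) − (-0.45)(0.00) = 0.5700
  C_12 = −[(-0.45)(0.95) − (-0.45)(-0.40)] = 0.6075
  C_13 = (-0.45)(0.00) − (0.60)(-0.40) = 0.2400
  C_21 = −[(-0.40)(0.95) − (-0.10)(0.00)] = 0.3800
  C_22 = (0.95)(0.95) − (-0.10)(-0.40) = 0.8625
  C_23 = −[(0.95)(0.00) − (-0.40)(-0.40)] = 0.1600
  C_31 = (-0.40)(-0.45) − (-0.10)(0.60) = 0.2400
  C_32 = −[(0.95)(-0.45) − (-0.10)(-0.45)] = 0.4725
  C_33 = (0.95)(0.60) − (-0.40)(-0.45) = 0.3900
det(I−A) = Σ_j (I−A)_1j·C_1j = (0.95)(0.5700) + (-0.40)(0.6075) + (-0.10)(0.2400) = 0.2745
adj(I−A) = Cᵀ =
  [ 0.5700   0.3800   0.2400]
  [ 0.6075   0.8625   0.4725]
  [ 0.2400   0.1600   0.3900]
(I − A)⁻¹ = adj(I−A) / det(I−A) ≈
  [   2.0765     1.3843     0.8743]
  [   2.2131     3.1421     1.7213]
  [   0.8743     0.5829     1.4208]
x = (I − A)⁻¹ d = adj(I−A)·d / det(I−A), with det(I−A) = 0.2745:
  x_1 = (0.5700·150 + 0.3800·220 + 0.2400·170) / 0.2745 = 209.90 / 0.2745 ≈ 764.66
  x_2 = (0.6075·150 + 0.8625·220 + 0.4725·170) / 0.2745 = 361.20 / 0.2745 ≈ 1315.85
  x_3 = (0.2400·150 + 0.1600·220 + 0.3900·170) / 0.2745 = 137.50 / 0.2745 ≈ 500.91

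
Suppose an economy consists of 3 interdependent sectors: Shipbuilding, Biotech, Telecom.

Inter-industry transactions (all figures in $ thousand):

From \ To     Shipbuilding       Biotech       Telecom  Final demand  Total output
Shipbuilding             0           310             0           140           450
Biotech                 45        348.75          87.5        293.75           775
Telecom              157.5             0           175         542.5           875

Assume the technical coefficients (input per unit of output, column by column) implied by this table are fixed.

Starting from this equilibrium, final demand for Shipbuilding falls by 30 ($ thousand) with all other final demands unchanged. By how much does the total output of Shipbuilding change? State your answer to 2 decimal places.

Δx_S = -33.50

Technical coefficients a_ij = z_ij / X_j:
  a_SS = 0/450 = 0.00, a_BS = 45/450 = 0.10, a_TS = 157.5/450 = 0.35
  a_SB = 310/775 = 0.40, a_BB = 348.75/775 = 0.45, a_TB = 0/775 = 0.00
  a_ST = 0/875 = 0.00, a_BT = 87.5/875 = 0.10, a_TT = 175/875 = 0.20
I − A =
  [   1.00    -0.40     0.00]
  [  -0.10     0.55    -0.10]
  [  -0.35     0.00     0.80]
Cofactors of I−A, C_ij = (−1)^(i+j)·(minor ij) (rows/columns in the sector order above):
  C_11 = (0.55)(0.80) − (-0.10)(0.00) = 0.4400
  C_12 = −[(-0.10)(0.80) − (-0.10)(-0.35)] = 0.1150
  C_13 = (-0.10)(0.00) − (0.55)(-0.35) = 0.1925
  C_21 = −[(-0.40)(0.80) − (0.00)(0.00)] = 0.3200
  C_22 = (1.00)(0.80) − (0.00)(-0.35) = 0.8000
  C_23 = −[(1.00)(0.00) − (-0.40)(-0.35)] = 0.1400
  C_31 = (-0.40)(-0.10) − (0.00)(0.55) = 0.0400
  C_32 = −[(1.00)(-0.10) − (0.00)(-0.10)] = 0.1000
  C_33 = (1.00)(0.55) − (-0.40)(-0.10) = 0.5100
det(I−A) = Σ_j (I−A)_1j·C_1j = (1.00)(0.4400) + (-0.40)(0.1150) + (0.00)(0.1925) = 0.3940
adj(I−A) = Cᵀ =
  [ 0.4400   0.3200   0.0400]
  [ 0.1150   0.8000   0.1000]
  [ 0.1925   0.1400   0.5100]
(I − A)⁻¹ = adj(I−A) / det(I−A) ≈
  [   1.1168     0.8122     0.1015]
  [   0.2919     2.0305     0.2538]
  [   0.4886     0.3553     1.2944]
Δx = (I − A)⁻¹ Δd with Δd having -30 in the Shipbuilding component and 0 elsewhere.
So Δx_S = L_SS · (-30), where L_SS = adj(I−A)_SS / det(I−A) = 0.4400 / 0.3940.
Δx_S = 0.4400 × (-30) / 0.3940 = -13.20 / 0.3940 ≈ -33.50.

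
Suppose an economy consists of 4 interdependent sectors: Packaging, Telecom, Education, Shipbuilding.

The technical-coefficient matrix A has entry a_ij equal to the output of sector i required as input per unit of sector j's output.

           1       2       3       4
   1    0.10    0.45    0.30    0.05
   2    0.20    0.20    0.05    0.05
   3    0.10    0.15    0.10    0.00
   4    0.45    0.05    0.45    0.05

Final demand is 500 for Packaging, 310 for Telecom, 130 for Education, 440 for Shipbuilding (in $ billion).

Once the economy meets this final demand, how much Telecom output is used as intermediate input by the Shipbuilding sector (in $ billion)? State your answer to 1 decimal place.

z_24 = 61.9

I − A =
  [   0.90    -0.45    -0.30    -0.05]
  [  -0.20     0.80    -0.05    -0.05]
  [  -0.10    -0.15     0.90     0.00]
  [  -0.45    -0.05    -0.45     0.95]
Compute the cofactors C_ij = (−1)^(i+j)·(3×3 minor ij) of I−A; the adjugate is their transpose:
adj(I−A) = Cᵀ =
  [ 0.671250   0.433125   0.276875   0.058125]
  [ 0.198250   0.718500   0.130125   0.048250]
  [ 0.107625   0.167875   0.567625   0.014500]
  [ 0.379375   0.322500   0.406875   0.525000]
det(I−A) = Σ_j (I−A)_1j·C_1j = (0.90)(0.671250) + (-0.45)(0.198250) + (-0.30)(0.107625) + (-0.05)(0.379375) = 0.46365625
(I − A)⁻¹ = adj(I−A) / det(I−A) ≈
  [   1.4477     0.9342     0.5972     0.1254]
  [   0.4276     1.5496     0.2806     0.1041]
  [   0.2321     0.3621     1.2242     0.0313]
  [   0.8182     0.6956     0.8775     1.1323]
First solve x = (I − A)⁻¹ d = adj(I−A)·d / det(I−A); in particular x_4 = (0.379375·500 + 0.322500·310 + 0.406875·130 + 0.525000·440) / 0.46365625 = 573.55625 / 0.46365625 ≈ 1237.029.
Intermediate flow from 2 to 4: z_24 = a_24 · x_4 = 0.05 × 573.55625 / 0.46365625 = 28.6778125 / 0.46365625 ≈ 61.9.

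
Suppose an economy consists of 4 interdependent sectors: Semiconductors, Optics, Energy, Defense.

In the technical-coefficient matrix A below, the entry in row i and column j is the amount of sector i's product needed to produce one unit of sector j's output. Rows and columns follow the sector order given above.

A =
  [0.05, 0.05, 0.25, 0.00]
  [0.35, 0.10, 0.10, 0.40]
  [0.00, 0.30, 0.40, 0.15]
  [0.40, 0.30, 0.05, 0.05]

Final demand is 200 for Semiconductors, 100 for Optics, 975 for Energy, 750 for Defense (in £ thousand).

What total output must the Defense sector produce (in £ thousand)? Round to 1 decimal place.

x_D = 1949.6

I − A =
  [   0.95    -0.05    -0.25     0.00]
  [  -0.35     0.90    -0.10    -0.40]
  [   0.00    -0.30     0.60    -0.15]
  [  -0.40    -0.30    -0.05     0.95]
Compute the cofactors C_ij = (−1)^(i+j)·(3×3 minor ij) of I−A; the adjugate is their transpose:
adj(I−A) = Cᵀ =
  [ 0.395250   0.110625   0.189500   0.076500]
  [ 0.298875   0.519375   0.232375   0.255375]
  [ 0.217500   0.316500   0.673625   0.239625]
  [ 0.272250   0.227250   0.188625   0.447750]
det(I−A) = Σ_j (I−A)_1j·C_1j = (0.95)(0.395250) + (-0.05)(0.298875) + (-0.25)(0.217500) + (0.00)(0.272250) = 0.30616875
(I − A)⁻¹ = adj(I−A) / det(I−A) ≈
  [   1.2910     0.3613     0.6189     0.2499]
  [   0.9762     1.6964     0.7590     0.8341]
  [   0.7104     1.0337     2.2002     0.7827]
  [   0.8892     0.7422     0.6161     1.4624]
x = (I − A)⁻¹ d = adj(I−A)·d / det(I−A), with det(I−A) = 0.30616875:
  x_S = (0.395250·200 + 0.110625·100 + 0.189500·975 + 0.076500·750) / 0.30616875 = 332.25 / 0.30616875 ≈ 1085.2
  x_O = (0.298875·200 + 0.519375·100 + 0.232375·975 + 0.255375·750) / 0.30616875 = 529.809375 / 0.30616875 ≈ 1730.4
  x_E = (0.217500·200 + 0.316500·100 + 0.673625·975 + 0.239625·750) / 0.30616875 = 911.653125 / 0.30616875 ≈ 2977.6
  x_D = (0.272250·200 + 0.227250·100 + 0.188625·975 + 0.447750·750) / 0.30616875 = 596.896875 / 0.30616875 ≈ 1949.6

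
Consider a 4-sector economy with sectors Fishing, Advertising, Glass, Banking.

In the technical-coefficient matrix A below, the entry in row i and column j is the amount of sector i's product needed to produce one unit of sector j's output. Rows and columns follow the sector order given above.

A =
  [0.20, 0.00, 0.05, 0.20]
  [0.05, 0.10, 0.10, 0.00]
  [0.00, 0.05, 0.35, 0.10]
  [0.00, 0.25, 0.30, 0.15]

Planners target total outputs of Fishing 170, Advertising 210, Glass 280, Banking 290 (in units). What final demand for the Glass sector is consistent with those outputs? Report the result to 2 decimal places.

d_3 = 142.50

I − A =
  [   0.80     0.00    -0.05    -0.20]
  [  -0.05     0.90    -0.10     0.00]
  [   0.00    -0.05     0.65    -0.10]
  [   0.00    -0.25    -0.30     0.85]
d = (I − A) x:
  d_1 = (+0.80)·170 + (+0.00)·210 + (-0.05)·280 + (-0.20)·290 = 64.00
  d_2 = (-0.05)·170 + (+0.90)·210 + (-0.10)·280 + (+0.00)·290 = 152.50
  d_3 = (+0.00)·170 + (-0.05)·210 + (+0.65)·280 + (-0.10)·290 = 142.50
  d_4 = (+0.00)·170 + (-0.25)·210 + (-0.30)·280 + (+0.85)·290 = 110.00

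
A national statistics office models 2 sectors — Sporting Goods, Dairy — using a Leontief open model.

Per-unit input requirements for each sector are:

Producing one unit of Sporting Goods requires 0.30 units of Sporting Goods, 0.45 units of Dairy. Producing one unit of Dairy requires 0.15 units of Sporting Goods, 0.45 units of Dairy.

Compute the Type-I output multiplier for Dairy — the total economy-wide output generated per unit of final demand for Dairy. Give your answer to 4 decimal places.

m_2 = 2.6772

I − A =
  [   0.70    -0.15]
  [  -0.45     0.55]
det(I−A) = (0.70)(0.55) − (-0.15)(-0.45) = 0.3175
adj(I−A) = [[0.55, 0.15], [0.45, 0.70]]
(I − A)⁻¹ = adj(I−A) / det(I−A) ≈
  [   1.73228     0.47244]
  [   1.41732     2.20472]
The output multiplier for sector j is the column-j sum of the Leontief inverse (I − A)⁻¹ = adj(I−A) / det(I−A).
Column 2 of adj(I−A): (0.15, 0.70); det(I−A) = 0.3175.
m_2 = (0.15 + 0.70) / 0.3175 = 0.85 / 0.3175 ≈ 2.6772.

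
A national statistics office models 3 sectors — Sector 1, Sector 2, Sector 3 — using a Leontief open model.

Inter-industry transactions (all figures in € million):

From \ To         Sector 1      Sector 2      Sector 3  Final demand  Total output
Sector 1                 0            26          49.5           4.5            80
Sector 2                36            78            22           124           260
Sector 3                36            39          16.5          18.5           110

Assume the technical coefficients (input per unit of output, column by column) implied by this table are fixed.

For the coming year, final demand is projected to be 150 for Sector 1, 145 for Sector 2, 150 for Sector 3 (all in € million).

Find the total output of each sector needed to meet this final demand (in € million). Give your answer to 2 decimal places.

Technical coefficients a_ij = z_ij / X_j:
  a_11 = 0/80 = 0.00, a_21 = 36/80 = 0.45, a_31 = 36/80 = 0.45
  a_12 = 26/260 = 0.10, a_22 = 78/260 = 0.30, a_32 = 39/260 = 0.15
  a_13 = 49.5/110 = 0.45, a_23 = 22/110 = 0.20, a_33 = 16.5/110 = 0.15
I − A =
  [   1.00    -0.10    -0.45]
  [  -0.45     0.70    -0.20]
  [  -0.45    -0.15     0.85]
Cofactors of I−A, C_ij = (−1)^(i+j)·(minor ij) (rows/columns in the sector order above):
  C_11 = (0.70)(0.85) − (-0.20)(-0.15) = 0.5650
  C_12 = −[(-0.45)(0.85) − (-0.20)(-0.45)] = 0.4725
  C_13 = (-0.45)(-0.15) − (0.70)(-0.45) = 0.3825
  C_21 = −[(-0.10)(0.85) − (-0.45)(-0.15)] = 0.1525
  C_22 = (1.00)(0.85) − (-0.45)(-0.45) = 0.6475
  C_23 = −[(1.00)(-0.15) − (-0.10)(-0.45)] = 0.1950
  C_31 = (-0.10)(-0.20) − (-0.45)(0.70) = 0.3350
  C_32 = −[(1.00)(-0.20) − (-0.45)(-0.45)] = 0.4025
  C_33 = (1.00)(0.70) − (-0.10)(-0.45) = 0.6550
det(I−A) = Σ_j (I−A)_1j·C_1j = (1.00)(0.5650) + (-0.10)(0.4725) + (-0.45)(0.3825) = 0.345625
adj(I−A) = Cᵀ =
  [ 0.5650   0.1525   0.3350]
  [ 0.4725   0.6475   0.4025]
  [ 0.3825   0.1950   0.6550]
(I − A)⁻¹ = adj(I−A) / det(I−A) ≈
  [   1.6347     0.4412     0.9693]
  [   1.3671     1.8734     1.1646]
  [   1.1067     0.5642     1.8951]
x = (I − A)⁻¹ d = adj(I−A)·d / det(I−A), with det(I−A) = 0.345625:
  x_1 = (0.5650·150 + 0.1525·145 + 0.3350·150) / 0.345625 = 157.1125 / 0.345625 ≈ 454.58
  x_2 = (0.4725·150 + 0.6475·145 + 0.4025·150) / 0.345625 = 225.1375 / 0.345625 ≈ 651.39
  x_3 = (0.3825·150 + 0.1950·145 + 0.6550·150) / 0.345625 = 183.90 / 0.345625 ≈ 532.08

x_1 = 454.58, x_2 = 651.39, x_3 = 532.08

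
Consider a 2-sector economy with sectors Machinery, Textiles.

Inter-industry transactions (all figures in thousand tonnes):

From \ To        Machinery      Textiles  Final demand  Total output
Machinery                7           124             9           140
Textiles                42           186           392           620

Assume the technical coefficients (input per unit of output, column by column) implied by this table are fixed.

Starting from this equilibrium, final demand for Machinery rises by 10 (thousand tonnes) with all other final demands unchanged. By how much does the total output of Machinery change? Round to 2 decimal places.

Technical coefficients a_ij = z_ij / X_j:
  a_MM = 7/140 = 0.05, a_TM = 42/140 = 0.30
  a_MT = 124/620 = 0.20, a_TT = 186/620 = 0.30
I − A =
  [   0.95    -0.20]
  [  -0.30     0.70]
det(I−A) = (0.95)(0.70) − (-0.20)(-0.30) = 0.6050
adj(I−A) = [[0.70, 0.20], [0.30, 0.95]]
(I − A)⁻¹ = adj(I−A) / det(I−A) ≈
  [   1.1570     0.3306]
  [   0.4959     1.5702]
Δx = (I − A)⁻¹ Δd with Δd having +10 in the Machinery component and 0 elsewhere.
So Δx_M = L_MM · (+10), where L_MM = adj(I−A)_MM / det(I−A) = 0.70 / 0.6050.
Δx_M = 0.70 × (+10) / 0.6050 = 7.00 / 0.6050 ≈ 11.57.

Δx_M = 11.57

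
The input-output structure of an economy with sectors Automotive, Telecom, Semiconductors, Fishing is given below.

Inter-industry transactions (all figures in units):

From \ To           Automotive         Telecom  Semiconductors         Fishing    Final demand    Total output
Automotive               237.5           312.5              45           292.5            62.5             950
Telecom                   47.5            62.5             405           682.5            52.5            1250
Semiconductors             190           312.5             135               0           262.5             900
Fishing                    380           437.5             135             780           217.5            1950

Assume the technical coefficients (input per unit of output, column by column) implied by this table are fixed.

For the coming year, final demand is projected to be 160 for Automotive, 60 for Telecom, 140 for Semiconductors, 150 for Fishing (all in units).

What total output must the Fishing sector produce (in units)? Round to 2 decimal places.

x_4 = 1680.67

Technical coefficients a_ij = z_ij / X_j:
  a_11 = 237.5/950 = 0.25, a_21 = 47.5/950 = 0.05, a_31 = 190/950 = 0.20, a_41 = 380/950 = 0.40
  a_12 = 312.5/1250 = 0.25, a_22 = 62.5/1250 = 0.05, a_32 = 312.5/1250 = 0.25, a_42 = 437.5/1250 = 0.35
  a_13 = 45/900 = 0.05, a_23 = 405/900 = 0.45, a_33 = 135/900 = 0.15, a_43 = 135/900 = 0.15
  a_14 = 292.5/1950 = 0.15, a_24 = 682.5/1950 = 0.35, a_34 = 0/1950 = 0.00, a_44 = 780/1950 = 0.40
I − A =
  [   0.75    -0.25    -0.05    -0.15]
  [  -0.05     0.95    -0.45    -0.35]
  [  -0.20    -0.25     0.85     0.00]
  [  -0.40    -0.35    -0.15     0.60]
Compute the cofactors C_ij = (−1)^(i+j)·(3×3 minor ij) of I−A; the adjugate is their transpose:
adj(I−A) = Cᵀ =
  [ 0.29975   0.18525   0.14800   0.18300]
  [ 0.20900   0.32100   0.22450   0.23950]
  [ 0.13200   0.13800   0.23350   0.11350]
  [ 0.35475   0.34525   0.28800   0.47800]
det(I−A) = Σ_j (I−A)_1j·C_1j = (0.75)(0.29975) + (-0.25)(0.20900) + (-0.05)(0.13200) + (-0.15)(0.35475) = 0.11275
(I − A)⁻¹ = adj(I−A) / det(I−A) ≈
  [   2.6585     1.6430     1.3126     1.6231]
  [   1.8537     2.8470     1.9911     2.1242]
  [   1.1707     1.2239     2.0710     1.0067]
  [   3.1463     3.0621     2.5543     4.2395]
x = (I − A)⁻¹ d = adj(I−A)·d / det(I−A), with det(I−A) = 0.11275:
  x_1 = (0.29975·160 + 0.18525·60 + 0.14800·140 + 0.18300·150) / 0.11275 = 107.245 / 0.11275 ≈ 951.18
  x_2 = (0.20900·160 + 0.32100·60 + 0.22450·140 + 0.23950·150) / 0.11275 = 120.055 / 0.11275 ≈ 1064.79
  x_3 = (0.13200·160 + 0.13800·60 + 0.23350·140 + 0.11350·150) / 0.11275 = 79.115 / 0.11275 ≈ 701.69
  x_4 = (0.35475·160 + 0.34525·60 + 0.28800·140 + 0.47800·150) / 0.11275 = 189.495 / 0.11275 ≈ 1680.67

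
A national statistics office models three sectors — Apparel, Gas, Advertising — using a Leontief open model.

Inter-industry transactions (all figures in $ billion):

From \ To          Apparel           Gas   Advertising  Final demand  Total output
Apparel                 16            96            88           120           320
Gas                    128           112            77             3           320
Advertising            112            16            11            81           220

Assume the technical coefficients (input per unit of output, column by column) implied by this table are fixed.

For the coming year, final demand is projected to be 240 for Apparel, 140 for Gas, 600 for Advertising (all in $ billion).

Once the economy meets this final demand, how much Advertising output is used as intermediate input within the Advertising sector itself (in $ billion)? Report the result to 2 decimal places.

z_33 = 59.21

Technical coefficients a_ij = z_ij / X_j:
  a_11 = 16/320 = 0.05, a_21 = 128/320 = 0.40, a_31 = 112/320 = 0.35
  a_12 = 96/320 = 0.30, a_22 = 112/320 = 0.35, a_32 = 16/320 = 0.05
  a_13 = 88/220 = 0.40, a_23 = 77/220 = 0.35, a_33 = 11/220 = 0.05
I − A =
  [   0.95    -0.30    -0.40]
  [  -0.40     0.65    -0.35]
  [  -0.35    -0.05     0.95]
Cofactors of I−A, C_ij = (−1)^(i+j)·(minor ij) (rows/columns in the sector order above):
  C_11 = (0.65)(0.95) − (-0.35)(-0.05) = 0.6000
  C_12 = −[(-0.40)(0.95) − (-0.35)(-0.35)] = 0.5025
  C_13 = (-0.40)(-0.05) − (0.65)(-0.35) = 0.2475
  C_21 = −[(-0.30)(0.95) − (-0.40)(-0.05)] = 0.3050
  C_22 = (0.95)(0.95) − (-0.40)(-0.35) = 0.7625
  C_23 = −[(0.95)(-0.05) − (-0.30)(-0.35)] = 0.1525
  C_31 = (-0.30)(-0.35) − (-0.40)(0.65) = 0.3650
  C_32 = −[(0.95)(-0.35) − (-0.40)(-0.40)] = 0.4925
  C_33 = (0.95)(0.65) − (-0.30)(-0.40) = 0.4975
det(I−A) = Σ_j (I−A)_1j·C_1j = (0.95)(0.6000) + (-0.30)(0.5025) + (-0.40)(0.2475) = 0.32025
adj(I−A) = Cᵀ =
  [ 0.6000   0.3050   0.3650]
  [ 0.5025   0.7625   0.4925]
  [ 0.2475   0.1525   0.4975]
(I − A)⁻¹ = adj(I−A) / det(I−A) ≈
  [   1.8735     0.9524     1.1397]
  [   1.5691     2.3810     1.5379]
  [   0.7728     0.4762     1.5535]
First solve x = (I − A)⁻¹ d = adj(I−A)·d / det(I−A); in particular x_3 = (0.2475·240 + 0.1525·140 + 0.4975·600) / 0.32025 = 379.25 / 0.32025 ≈ 1184.2311.
Intermediate flow from 3 to 3: z_33 = a_33 · x_3 = 0.05 × 379.25 / 0.32025 = 18.9625 / 0.32025 ≈ 59.21.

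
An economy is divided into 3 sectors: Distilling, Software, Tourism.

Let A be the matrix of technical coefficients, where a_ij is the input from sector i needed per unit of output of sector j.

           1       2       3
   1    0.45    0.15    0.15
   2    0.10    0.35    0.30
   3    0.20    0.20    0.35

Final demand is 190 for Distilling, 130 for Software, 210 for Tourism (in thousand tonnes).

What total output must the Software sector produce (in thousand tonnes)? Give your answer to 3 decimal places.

x_2 = 658.498

I − A =
  [   0.55    -0.15    -0.15]
  [  -0.10     0.65    -0.30]
  [  -0.20    -0.20     0.65]
Cofactors of I−A, C_ij = (−1)^(i+j)·(minor ij) (rows/columns in the sector order above):
  C_11 = (0.65)(0.65) − (-0.30)(-0.20) = 0.3625
  C_12 = −[(-0.10)(0.65) − (-0.30)(-0.20)] = 0.1250
  C_13 = (-0.10)(-0.20) − (0.65)(-0.20) = 0.1500
  C_21 = −[(-0.15)(0.65) − (-0.15)(-0.20)] = 0.1275
  C_22 = (0.55)(0.65) − (-0.15)(-0.20) = 0.3275
  C_23 = −[(0.55)(-0.20) − (-0.15)(-0.20)] = 0.1400
  C_31 = (-0.15)(-0.30) − (-0.15)(0.65) = 0.1425
  C_32 = −[(0.55)(-0.30) − (-0.15)(-0.10)] = 0.1800
  C_33 = (0.55)(0.65) − (-0.15)(-0.10) = 0.3425
det(I−A) = Σ_j (I−A)_1j·C_1j = (0.55)(0.3625) + (-0.15)(0.1250) + (-0.15)(0.1500) = 0.158125
adj(I−A) = Cᵀ =
  [ 0.3625   0.1275   0.1425]
  [ 0.1250   0.3275   0.1800]
  [ 0.1500   0.1400   0.3425]
(I − A)⁻¹ = adj(I−A) / det(I−A) ≈
  [   2.2925     0.8063     0.9012]
  [   0.7905     2.0711     1.1383]
  [   0.9486     0.8854     2.1660]
x = (I − A)⁻¹ d = adj(I−A)·d / det(I−A), with det(I−A) = 0.158125:
  x_1 = (0.3625·190 + 0.1275·130 + 0.1425·210) / 0.158125 = 115.375 / 0.158125 ≈ 729.644
  x_2 = (0.1250·190 + 0.3275·130 + 0.1800·210) / 0.158125 = 104.125 / 0.158125 ≈ 658.498
  x_3 = (0.1500·190 + 0.1400·130 + 0.3425·210) / 0.158125 = 118.625 / 0.158125 ≈ 750.198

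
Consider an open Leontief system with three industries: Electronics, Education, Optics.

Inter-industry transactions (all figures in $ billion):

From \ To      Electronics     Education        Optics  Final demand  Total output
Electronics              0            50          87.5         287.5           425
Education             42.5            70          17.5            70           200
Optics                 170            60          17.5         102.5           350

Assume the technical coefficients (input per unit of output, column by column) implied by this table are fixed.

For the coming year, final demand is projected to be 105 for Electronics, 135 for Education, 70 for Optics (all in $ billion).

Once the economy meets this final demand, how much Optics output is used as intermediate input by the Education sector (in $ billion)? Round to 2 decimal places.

Technical coefficients a_ij = z_ij / X_j:
  a_11 = 0/425 = 0.00, a_21 = 42.5/425 = 0.10, a_31 = 170/425 = 0.40
  a_12 = 50/200 = 0.25, a_22 = 70/200 = 0.35, a_32 = 60/200 = 0.30
  a_13 = 87.5/350 = 0.25, a_23 = 17.5/350 = 0.05, a_33 = 17.5/350 = 0.05
I − A =
  [   1.00    -0.25    -0.25]
  [  -0.10     0.65    -0.05]
  [  -0.40    -0.30     0.95]
Cofactors of I−A, C_ij = (−1)^(i+j)·(minor ij) (rows/columns in the sector order above):
  C_11 = (0.65)(0.95) − (-0.05)(-0.30) = 0.6025
  C_12 = −[(-0.10)(0.95) − (-0.05)(-0.40)] = 0.1150
  C_13 = (-0.10)(-0.30) − (0.65)(-0.40) = 0.2900
  C_21 = −[(-0.25)(0.95) − (-0.25)(-0.30)] = 0.3125
  C_22 = (1.00)(0.95) − (-0.25)(-0.40) = 0.8500
  C_23 = −[(1.00)(-0.30) − (-0.25)(-0.40)] = 0.4000
  C_31 = (-0.25)(-0.05) − (-0.25)(0.65) = 0.1750
  C_32 = −[(1.00)(-0.05) − (-0.25)(-0.10)] = 0.0750
  C_33 = (1.00)(0.65) − (-0.25)(-0.10) = 0.6250
det(I−A) = Σ_j (I−A)_1j·C_1j = (1.00)(0.6025) + (-0.25)(0.1150) + (-0.25)(0.2900) = 0.50125
adj(I−A) = Cᵀ =
  [ 0.6025   0.3125   0.1750]
  [ 0.1150   0.8500   0.0750]
  [ 0.2900   0.4000   0.6250]
(I − A)⁻¹ = adj(I−A) / det(I−A) ≈
  [   1.2020     0.6234     0.3491]
  [   0.2294     1.6958     0.1496]
  [   0.5786     0.7980     1.2469]
First solve x = (I − A)⁻¹ d = adj(I−A)·d / det(I−A); in particular x_2 = (0.1150·105 + 0.8500·135 + 0.0750·70) / 0.50125 = 132.075 / 0.50125 ≈ 263.4913.
Intermediate flow from 3 to 2: z_32 = a_32 · x_2 = 0.30 × 132.075 / 0.50125 = 39.6225 / 0.50125 ≈ 79.05.

z_32 = 79.05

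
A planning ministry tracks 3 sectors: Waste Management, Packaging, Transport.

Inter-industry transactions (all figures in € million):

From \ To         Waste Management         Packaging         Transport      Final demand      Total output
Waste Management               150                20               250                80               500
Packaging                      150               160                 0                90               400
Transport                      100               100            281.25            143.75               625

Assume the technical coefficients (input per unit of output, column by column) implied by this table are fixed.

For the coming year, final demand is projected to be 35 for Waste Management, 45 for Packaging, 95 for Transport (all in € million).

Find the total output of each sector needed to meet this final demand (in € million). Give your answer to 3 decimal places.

Technical coefficients a_ij = z_ij / X_j:
  a_11 = 150/500 = 0.30, a_21 = 150/500 = 0.30, a_31 = 100/500 = 0.20
  a_12 = 20/400 = 0.05, a_22 = 160/400 = 0.40, a_32 = 100/400 = 0.25
  a_13 = 250/625 = 0.40, a_23 = 0/625 = 0.00, a_33 = 281.25/625 = 0.45
I − A =
  [   0.70    -0.05    -0.40]
  [  -0.30     0.60     0.00]
  [  -0.20    -0.25     0.55]
Cofactors of I−A, C_ij = (−1)^(i+j)·(minor ij) (rows/columns in the sector order above):
  C_11 = (0.60)(0.55) − (0.00)(-0.25) = 0.3300
  C_12 = −[(-0.30)(0.55) − (0.00)(-0.20)] = 0.1650
  C_13 = (-0.30)(-0.25) − (0.60)(-0.20) = 0.1950
  C_21 = −[(-0.05)(0.55) − (-0.40)(-0.25)] = 0.1275
  C_22 = (0.70)(0.55) − (-0.40)(-0.20) = 0.3050
  C_23 = −[(0.70)(-0.25) − (-0.05)(-0.20)] = 0.1850
  C_31 = (-0.05)(0.00) − (-0.40)(0.60) = 0.2400
  C_32 = −[(0.70)(0.00) − (-0.40)(-0.30)] = 0.1200
  C_33 = (0.70)(0.60) − (-0.05)(-0.30) = 0.4050
det(I−A) = Σ_j (I−A)_1j·C_1j = (0.70)(0.3300) + (-0.05)(0.1650) + (-0.40)(0.1950) = 0.14475
adj(I−A) = Cᵀ =
  [ 0.3300   0.1275   0.2400]
  [ 0.1650   0.3050   0.1200]
  [ 0.1950   0.1850   0.4050]
(I − A)⁻¹ = adj(I−A) / det(I−A) ≈
  [   2.2798     0.8808     1.6580]
  [   1.1399     2.1071     0.8290]
  [   1.3472     1.2781     2.7979]
x = (I − A)⁻¹ d = adj(I−A)·d / det(I−A), with det(I−A) = 0.14475:
  x_1 = (0.3300·35 + 0.1275·45 + 0.2400·95) / 0.14475 = 40.0875 / 0.14475 ≈ 276.943
  x_2 = (0.1650·35 + 0.3050·45 + 0.1200·95) / 0.14475 = 30.90 / 0.14475 ≈ 213.472
  x_3 = (0.1950·35 + 0.1850·45 + 0.4050·95) / 0.14475 = 53.625 / 0.14475 ≈ 370.466

x_1 = 276.943, x_2 = 213.472, x_3 = 370.466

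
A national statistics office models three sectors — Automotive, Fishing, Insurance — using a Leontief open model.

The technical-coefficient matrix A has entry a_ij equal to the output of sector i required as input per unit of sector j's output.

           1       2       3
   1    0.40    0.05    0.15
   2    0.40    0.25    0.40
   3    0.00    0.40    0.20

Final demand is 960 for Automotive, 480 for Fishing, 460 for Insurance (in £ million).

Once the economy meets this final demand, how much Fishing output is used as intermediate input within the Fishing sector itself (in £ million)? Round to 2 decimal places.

z_22 = 754.02

I − A =
  [   0.60    -0.05    -0.15]
  [  -0.40     0.75    -0.40]
  [   0.00    -0.40     0.80]
Cofactors of I−A, C_ij = (−1)^(i+j)·(minor ij) (rows/columns in the sector order above):
  C_11 = (0.75)(0.80) − (-0.40)(-0.40) = 0.4400
  C_12 = −[(-0.40)(0.80) − (-0.40)(0.00)] = 0.3200
  C_13 = (-0.40)(-0.40) − (0.75)(0.00) = 0.1600
  C_21 = −[(-0.05)(0.80) − (-0.15)(-0.40)] = 0.1000
  C_22 = (0.60)(0.80) − (-0.15)(0.00) = 0.4800
  C_23 = −[(0.60)(-0.40) − (-0.05)(0.00)] = 0.2400
  C_31 = (-0.05)(-0.40) − (-0.15)(0.75) = 0.1325
  C_32 = −[(0.60)(-0.40) − (-0.15)(-0.40)] = 0.3000
  C_33 = (0.60)(0.75) − (-0.05)(-0.40) = 0.4300
det(I−A) = Σ_j (I−A)_1j·C_1j = (0.60)(0.4400) + (-0.05)(0.3200) + (-0.15)(0.1600) = 0.2240
adj(I−A) = Cᵀ =
  [ 0.4400   0.1000   0.1325]
  [ 0.3200   0.4800   0.3000]
  [ 0.1600   0.2400   0.4300]
(I − A)⁻¹ = adj(I−A) / det(I−A) ≈
  [   1.9643     0.4464     0.5915]
  [   1.4286     2.1429     1.3393]
  [   0.7143     1.0714     1.9196]
First solve x = (I − A)⁻¹ d = adj(I−A)·d / det(I−A); in particular x_2 = (0.3200·960 + 0.4800·480 + 0.3000·460) / 0.2240 = 675.60 / 0.2240 ≈ 3016.0714.
Intermediate flow from 2 to 2: z_22 = a_22 · x_2 = 0.25 × 675.60 / 0.2240 = 168.90 / 0.2240 ≈ 754.02.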